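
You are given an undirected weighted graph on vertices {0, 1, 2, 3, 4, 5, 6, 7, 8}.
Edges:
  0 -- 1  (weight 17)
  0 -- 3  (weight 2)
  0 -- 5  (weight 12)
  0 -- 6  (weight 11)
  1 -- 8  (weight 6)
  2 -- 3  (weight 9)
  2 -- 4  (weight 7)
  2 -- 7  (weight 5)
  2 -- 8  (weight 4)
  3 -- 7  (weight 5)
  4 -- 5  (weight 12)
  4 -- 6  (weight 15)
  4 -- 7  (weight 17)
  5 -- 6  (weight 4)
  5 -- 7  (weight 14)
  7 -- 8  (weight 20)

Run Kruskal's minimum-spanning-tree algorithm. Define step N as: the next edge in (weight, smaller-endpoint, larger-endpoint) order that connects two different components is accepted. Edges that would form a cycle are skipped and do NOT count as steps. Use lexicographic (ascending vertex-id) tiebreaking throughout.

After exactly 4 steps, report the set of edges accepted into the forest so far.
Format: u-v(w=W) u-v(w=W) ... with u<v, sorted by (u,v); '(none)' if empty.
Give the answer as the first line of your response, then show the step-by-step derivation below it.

0-3(w=2) 2-7(w=5) 2-8(w=4) 5-6(w=4)

step 1: add edge 0-3 (w=2); MST = {0-3(w=2)}
step 2: add edge 2-8 (w=4); MST = {0-3(w=2) 2-8(w=4)}
step 3: add edge 5-6 (w=4); MST = {0-3(w=2) 2-8(w=4) 5-6(w=4)}
step 4: add edge 2-7 (w=5); MST = {0-3(w=2) 2-7(w=5) 2-8(w=4) 5-6(w=4)}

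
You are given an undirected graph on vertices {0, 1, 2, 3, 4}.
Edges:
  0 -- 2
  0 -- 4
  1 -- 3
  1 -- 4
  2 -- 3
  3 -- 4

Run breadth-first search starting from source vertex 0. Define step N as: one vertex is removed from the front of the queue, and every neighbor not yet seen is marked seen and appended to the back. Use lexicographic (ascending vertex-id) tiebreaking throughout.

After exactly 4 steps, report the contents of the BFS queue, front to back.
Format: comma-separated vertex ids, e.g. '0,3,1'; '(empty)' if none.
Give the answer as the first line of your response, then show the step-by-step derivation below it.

1

step 1: dequeue 0; queue=[2,4]; order=0
step 2: dequeue 2; queue=[4,3]; order=0,2
step 3: dequeue 4; queue=[3,1]; order=0,2,4
step 4: dequeue 3; queue=[1]; order=0,2,4,3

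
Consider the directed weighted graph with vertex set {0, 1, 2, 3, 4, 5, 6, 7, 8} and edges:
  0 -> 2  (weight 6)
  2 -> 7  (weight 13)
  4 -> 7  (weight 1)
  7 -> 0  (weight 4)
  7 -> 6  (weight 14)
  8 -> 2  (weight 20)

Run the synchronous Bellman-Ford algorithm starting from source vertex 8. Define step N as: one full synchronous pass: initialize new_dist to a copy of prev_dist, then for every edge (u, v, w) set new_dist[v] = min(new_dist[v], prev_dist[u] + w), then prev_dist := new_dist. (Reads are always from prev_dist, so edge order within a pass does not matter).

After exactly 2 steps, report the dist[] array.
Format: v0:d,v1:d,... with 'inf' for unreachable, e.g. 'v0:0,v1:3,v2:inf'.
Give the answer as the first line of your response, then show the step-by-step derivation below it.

v0:inf,v1:inf,v2:20,v3:inf,v4:inf,v5:inf,v6:inf,v7:33,v8:0

step 1: dist = v0:inf,v1:inf,v2:20,v3:inf,v4:inf,v5:inf,v6:inf,v7:inf,v8:0
step 2: dist = v0:inf,v1:inf,v2:20,v3:inf,v4:inf,v5:inf,v6:inf,v7:33,v8:0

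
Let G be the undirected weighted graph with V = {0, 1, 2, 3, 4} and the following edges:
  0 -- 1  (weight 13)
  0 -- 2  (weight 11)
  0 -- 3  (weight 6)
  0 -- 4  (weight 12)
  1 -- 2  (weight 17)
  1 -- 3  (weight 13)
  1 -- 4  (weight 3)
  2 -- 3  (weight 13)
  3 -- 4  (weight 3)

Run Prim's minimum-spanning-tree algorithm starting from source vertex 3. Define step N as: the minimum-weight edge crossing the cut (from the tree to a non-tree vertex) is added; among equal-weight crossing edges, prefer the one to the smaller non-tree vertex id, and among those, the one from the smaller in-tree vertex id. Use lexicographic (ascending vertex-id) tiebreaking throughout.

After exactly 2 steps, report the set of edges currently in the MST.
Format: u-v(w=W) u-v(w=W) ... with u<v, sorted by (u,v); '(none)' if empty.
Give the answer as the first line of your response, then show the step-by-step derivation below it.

1-4(w=3) 3-4(w=3)

step 1: add edge 3-4 (w=3); MST = {3-4(w=3)}
step 2: add edge 1-4 (w=3); MST = {1-4(w=3) 3-4(w=3)}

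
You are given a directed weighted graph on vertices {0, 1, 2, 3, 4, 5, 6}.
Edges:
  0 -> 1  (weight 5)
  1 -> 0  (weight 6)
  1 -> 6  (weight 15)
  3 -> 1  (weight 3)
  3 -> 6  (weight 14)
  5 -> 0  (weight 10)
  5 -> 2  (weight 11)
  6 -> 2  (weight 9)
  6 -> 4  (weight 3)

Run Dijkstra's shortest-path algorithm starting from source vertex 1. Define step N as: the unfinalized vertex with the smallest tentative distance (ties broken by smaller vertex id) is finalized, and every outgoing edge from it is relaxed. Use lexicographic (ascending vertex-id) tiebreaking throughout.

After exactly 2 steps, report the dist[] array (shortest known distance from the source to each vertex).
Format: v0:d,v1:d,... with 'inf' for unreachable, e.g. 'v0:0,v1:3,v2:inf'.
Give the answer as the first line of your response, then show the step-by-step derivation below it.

v0:6,v1:0,v2:inf,v3:inf,v4:inf,v5:inf,v6:15

step 1: dist = v0:6,v1:0,v2:inf,v3:inf,v4:inf,v5:inf,v6:15
step 2: dist = v0:6,v1:0,v2:inf,v3:inf,v4:inf,v5:inf,v6:15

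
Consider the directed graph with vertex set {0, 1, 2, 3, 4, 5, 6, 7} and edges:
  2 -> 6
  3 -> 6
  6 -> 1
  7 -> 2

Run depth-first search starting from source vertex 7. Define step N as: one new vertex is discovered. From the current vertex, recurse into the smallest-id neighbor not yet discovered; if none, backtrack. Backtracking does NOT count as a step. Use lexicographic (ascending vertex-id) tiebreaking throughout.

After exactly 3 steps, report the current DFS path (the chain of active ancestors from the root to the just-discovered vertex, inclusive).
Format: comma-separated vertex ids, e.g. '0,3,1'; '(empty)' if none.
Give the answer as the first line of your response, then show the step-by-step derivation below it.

7,2,6

step 1: discover 7; path=7; order=7
step 2: discover 2; path=7>2; order=7,2
step 3: discover 6; path=7>2>6; order=7,2,6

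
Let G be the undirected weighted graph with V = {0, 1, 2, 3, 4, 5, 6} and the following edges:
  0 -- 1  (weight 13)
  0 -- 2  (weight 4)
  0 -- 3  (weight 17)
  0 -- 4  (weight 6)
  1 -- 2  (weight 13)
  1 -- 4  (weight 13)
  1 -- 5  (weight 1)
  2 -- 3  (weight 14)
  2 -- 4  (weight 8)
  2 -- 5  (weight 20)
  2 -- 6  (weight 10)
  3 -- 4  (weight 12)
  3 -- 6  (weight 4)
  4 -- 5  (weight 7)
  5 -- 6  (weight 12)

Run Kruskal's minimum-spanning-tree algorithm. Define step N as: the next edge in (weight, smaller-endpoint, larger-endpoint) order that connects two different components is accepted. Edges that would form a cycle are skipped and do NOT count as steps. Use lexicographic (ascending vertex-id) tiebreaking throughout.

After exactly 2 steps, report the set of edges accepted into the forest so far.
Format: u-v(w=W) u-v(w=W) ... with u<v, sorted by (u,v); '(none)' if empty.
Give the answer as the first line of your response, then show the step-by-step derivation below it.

0-2(w=4) 1-5(w=1)

step 1: add edge 1-5 (w=1); MST = {1-5(w=1)}
step 2: add edge 0-2 (w=4); MST = {0-2(w=4) 1-5(w=1)}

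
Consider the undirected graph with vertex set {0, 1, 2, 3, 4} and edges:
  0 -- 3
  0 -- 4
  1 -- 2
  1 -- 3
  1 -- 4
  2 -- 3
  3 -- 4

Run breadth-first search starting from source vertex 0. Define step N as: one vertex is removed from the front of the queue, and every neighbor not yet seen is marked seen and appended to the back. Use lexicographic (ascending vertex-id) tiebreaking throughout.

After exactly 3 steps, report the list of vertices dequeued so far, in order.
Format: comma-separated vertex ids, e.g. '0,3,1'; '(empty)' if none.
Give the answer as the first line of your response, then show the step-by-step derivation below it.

0,3,4

step 1: dequeue 0; queue=[3,4]; order=0
step 2: dequeue 3; queue=[4,1,2]; order=0,3
step 3: dequeue 4; queue=[1,2]; order=0,3,4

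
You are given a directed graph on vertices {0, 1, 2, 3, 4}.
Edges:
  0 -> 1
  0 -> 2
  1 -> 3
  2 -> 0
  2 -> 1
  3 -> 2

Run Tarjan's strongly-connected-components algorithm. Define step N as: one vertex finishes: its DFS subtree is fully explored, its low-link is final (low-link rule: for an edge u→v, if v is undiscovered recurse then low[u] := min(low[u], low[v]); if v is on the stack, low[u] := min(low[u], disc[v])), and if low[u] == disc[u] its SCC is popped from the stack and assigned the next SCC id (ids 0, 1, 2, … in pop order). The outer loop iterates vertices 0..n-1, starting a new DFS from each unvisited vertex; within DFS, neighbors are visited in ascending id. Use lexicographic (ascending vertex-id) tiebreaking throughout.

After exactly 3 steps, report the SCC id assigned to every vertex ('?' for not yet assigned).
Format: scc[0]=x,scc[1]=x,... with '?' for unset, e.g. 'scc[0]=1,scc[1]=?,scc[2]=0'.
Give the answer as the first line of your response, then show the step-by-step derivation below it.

scc[0]=?,scc[1]=?,scc[2]=?,scc[3]=?,scc[4]=?

step 1: low=(low[0]=0,low[1]=1,low[2]=0,low[3]=2,low[4]=?); scc=(scc[0]=?,scc[1]=?,scc[2]=?,scc[3]=?,scc[4]=?)
step 2: low=(low[0]=0,low[1]=1,low[2]=0,low[3]=0,low[4]=?); scc=(scc[0]=?,scc[1]=?,scc[2]=?,scc[3]=?,scc[4]=?)
step 3: low=(low[0]=0,low[1]=0,low[2]=0,low[3]=0,low[4]=?); scc=(scc[0]=?,scc[1]=?,scc[2]=?,scc[3]=?,scc[4]=?)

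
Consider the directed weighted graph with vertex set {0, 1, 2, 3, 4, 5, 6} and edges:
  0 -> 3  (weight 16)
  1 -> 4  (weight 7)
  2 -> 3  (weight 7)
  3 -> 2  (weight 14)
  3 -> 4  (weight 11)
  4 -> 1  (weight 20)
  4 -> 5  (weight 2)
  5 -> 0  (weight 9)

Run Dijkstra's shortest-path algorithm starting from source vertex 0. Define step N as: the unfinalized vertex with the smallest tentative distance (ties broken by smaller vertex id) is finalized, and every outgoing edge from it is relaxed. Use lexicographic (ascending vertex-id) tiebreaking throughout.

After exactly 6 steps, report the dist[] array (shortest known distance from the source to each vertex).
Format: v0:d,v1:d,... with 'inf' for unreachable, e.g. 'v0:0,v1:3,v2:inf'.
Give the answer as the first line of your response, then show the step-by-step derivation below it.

v0:0,v1:47,v2:30,v3:16,v4:27,v5:29,v6:inf

step 1: dist = v0:0,v1:inf,v2:inf,v3:16,v4:inf,v5:inf,v6:inf
step 2: dist = v0:0,v1:inf,v2:30,v3:16,v4:27,v5:inf,v6:inf
step 3: dist = v0:0,v1:47,v2:30,v3:16,v4:27,v5:29,v6:inf
step 4: dist = v0:0,v1:47,v2:30,v3:16,v4:27,v5:29,v6:inf
step 5: dist = v0:0,v1:47,v2:30,v3:16,v4:27,v5:29,v6:inf
step 6: dist = v0:0,v1:47,v2:30,v3:16,v4:27,v5:29,v6:inf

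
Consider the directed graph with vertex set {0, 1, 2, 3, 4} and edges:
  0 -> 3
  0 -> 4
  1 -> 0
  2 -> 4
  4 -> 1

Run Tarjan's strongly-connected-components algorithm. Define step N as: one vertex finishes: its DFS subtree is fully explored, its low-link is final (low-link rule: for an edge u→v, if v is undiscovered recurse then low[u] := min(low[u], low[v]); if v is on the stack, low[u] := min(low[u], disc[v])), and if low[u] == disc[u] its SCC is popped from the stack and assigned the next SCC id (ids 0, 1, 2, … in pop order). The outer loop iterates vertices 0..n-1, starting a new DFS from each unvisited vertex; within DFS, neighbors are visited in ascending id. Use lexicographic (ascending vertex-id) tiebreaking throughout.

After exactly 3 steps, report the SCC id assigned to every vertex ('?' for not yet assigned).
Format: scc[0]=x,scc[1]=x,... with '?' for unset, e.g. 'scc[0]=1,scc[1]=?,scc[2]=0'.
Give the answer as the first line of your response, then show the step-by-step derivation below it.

scc[0]=?,scc[1]=?,scc[2]=?,scc[3]=0,scc[4]=?

step 1: low=(low[0]=0,low[1]=?,low[2]=?,low[3]=1,low[4]=?); scc=(scc[0]=?,scc[1]=?,scc[2]=?,scc[3]=0,scc[4]=?)
step 2: low=(low[0]=0,low[1]=0,low[2]=?,low[3]=1,low[4]=2); scc=(scc[0]=?,scc[1]=?,scc[2]=?,scc[3]=0,scc[4]=?)
step 3: low=(low[0]=0,low[1]=0,low[2]=?,low[3]=1,low[4]=0); scc=(scc[0]=?,scc[1]=?,scc[2]=?,scc[3]=0,scc[4]=?)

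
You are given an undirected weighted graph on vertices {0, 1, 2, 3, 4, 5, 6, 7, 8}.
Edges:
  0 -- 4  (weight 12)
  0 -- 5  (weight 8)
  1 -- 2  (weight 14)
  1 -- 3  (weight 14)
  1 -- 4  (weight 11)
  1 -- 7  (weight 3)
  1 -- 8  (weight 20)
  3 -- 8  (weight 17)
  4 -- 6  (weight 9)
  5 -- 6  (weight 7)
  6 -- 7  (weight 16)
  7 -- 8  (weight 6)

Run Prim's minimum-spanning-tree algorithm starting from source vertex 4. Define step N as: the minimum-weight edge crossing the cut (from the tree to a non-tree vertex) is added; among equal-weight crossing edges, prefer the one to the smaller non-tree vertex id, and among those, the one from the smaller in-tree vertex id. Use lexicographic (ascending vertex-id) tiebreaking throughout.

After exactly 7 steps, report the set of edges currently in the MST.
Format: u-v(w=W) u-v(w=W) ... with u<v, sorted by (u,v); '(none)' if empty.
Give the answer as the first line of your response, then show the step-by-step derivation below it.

0-5(w=8) 1-2(w=14) 1-4(w=11) 1-7(w=3) 4-6(w=9) 5-6(w=7) 7-8(w=6)

step 1: add edge 4-6 (w=9); MST = {4-6(w=9)}
step 2: add edge 5-6 (w=7); MST = {4-6(w=9) 5-6(w=7)}
step 3: add edge 0-5 (w=8); MST = {0-5(w=8) 4-6(w=9) 5-6(w=7)}
step 4: add edge 1-4 (w=11); MST = {0-5(w=8) 1-4(w=11) 4-6(w=9) 5-6(w=7)}
step 5: add edge 1-7 (w=3); MST = {0-5(w=8) 1-4(w=11) 1-7(w=3) 4-6(w=9) 5-6(w=7)}
step 6: add edge 7-8 (w=6); MST = {0-5(w=8) 1-4(w=11) 1-7(w=3) 4-6(w=9) 5-6(w=7) 7-8(w=6)}
step 7: add edge 1-2 (w=14); MST = {0-5(w=8) 1-2(w=14) 1-4(w=11) 1-7(w=3) 4-6(w=9) 5-6(w=7) 7-8(w=6)}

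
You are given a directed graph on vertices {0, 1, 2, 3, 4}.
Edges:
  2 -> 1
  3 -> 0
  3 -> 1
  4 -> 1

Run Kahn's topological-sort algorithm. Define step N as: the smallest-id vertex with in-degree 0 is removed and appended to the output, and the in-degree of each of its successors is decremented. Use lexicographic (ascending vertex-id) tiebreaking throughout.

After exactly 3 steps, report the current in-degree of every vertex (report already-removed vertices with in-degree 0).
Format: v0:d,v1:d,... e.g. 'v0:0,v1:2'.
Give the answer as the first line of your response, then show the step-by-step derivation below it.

v0:0,v1:1,v2:0,v3:0,v4:0

step 1: output 2; order=[2]; indeg=(1,2,0,0,0)
step 2: output 3; order=[2,3]; indeg=(0,1,0,0,0)
step 3: output 0; order=[2,3,0]; indeg=(0,1,0,0,0)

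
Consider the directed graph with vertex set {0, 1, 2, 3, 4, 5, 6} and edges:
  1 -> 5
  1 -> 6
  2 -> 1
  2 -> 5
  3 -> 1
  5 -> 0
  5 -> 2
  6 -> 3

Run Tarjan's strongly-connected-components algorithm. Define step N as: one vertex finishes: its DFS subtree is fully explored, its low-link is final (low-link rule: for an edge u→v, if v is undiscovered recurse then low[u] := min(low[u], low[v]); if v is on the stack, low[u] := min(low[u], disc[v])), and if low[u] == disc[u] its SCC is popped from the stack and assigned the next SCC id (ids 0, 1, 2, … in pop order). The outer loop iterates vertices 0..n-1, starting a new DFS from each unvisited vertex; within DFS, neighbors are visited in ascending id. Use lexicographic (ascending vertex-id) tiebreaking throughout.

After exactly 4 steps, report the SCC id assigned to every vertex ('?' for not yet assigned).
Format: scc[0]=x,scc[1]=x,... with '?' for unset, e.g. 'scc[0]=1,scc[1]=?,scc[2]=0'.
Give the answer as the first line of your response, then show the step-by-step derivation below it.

scc[0]=0,scc[1]=?,scc[2]=?,scc[3]=?,scc[4]=?,scc[5]=?,scc[6]=?

step 1: low=(low[0]=0,low[1]=?,low[2]=?,low[3]=?,low[4]=?,low[5]=?,low[6]=?); scc=(scc[0]=0,scc[1]=?,scc[2]=?,scc[3]=?,scc[4]=?,scc[5]=?,scc[6]=?)
step 2: low=(low[0]=0,low[1]=1,low[2]=1,low[3]=?,low[4]=?,low[5]=2,low[6]=?); scc=(scc[0]=0,scc[1]=?,scc[2]=?,scc[3]=?,scc[4]=?,scc[5]=?,scc[6]=?)
step 3: low=(low[0]=0,low[1]=1,low[2]=1,low[3]=?,low[4]=?,low[5]=1,low[6]=?); scc=(scc[0]=0,scc[1]=?,scc[2]=?,scc[3]=?,scc[4]=?,scc[5]=?,scc[6]=?)
step 4: low=(low[0]=0,low[1]=1,low[2]=1,low[3]=1,low[4]=?,low[5]=1,low[6]=4); scc=(scc[0]=0,scc[1]=?,scc[2]=?,scc[3]=?,scc[4]=?,scc[5]=?,scc[6]=?)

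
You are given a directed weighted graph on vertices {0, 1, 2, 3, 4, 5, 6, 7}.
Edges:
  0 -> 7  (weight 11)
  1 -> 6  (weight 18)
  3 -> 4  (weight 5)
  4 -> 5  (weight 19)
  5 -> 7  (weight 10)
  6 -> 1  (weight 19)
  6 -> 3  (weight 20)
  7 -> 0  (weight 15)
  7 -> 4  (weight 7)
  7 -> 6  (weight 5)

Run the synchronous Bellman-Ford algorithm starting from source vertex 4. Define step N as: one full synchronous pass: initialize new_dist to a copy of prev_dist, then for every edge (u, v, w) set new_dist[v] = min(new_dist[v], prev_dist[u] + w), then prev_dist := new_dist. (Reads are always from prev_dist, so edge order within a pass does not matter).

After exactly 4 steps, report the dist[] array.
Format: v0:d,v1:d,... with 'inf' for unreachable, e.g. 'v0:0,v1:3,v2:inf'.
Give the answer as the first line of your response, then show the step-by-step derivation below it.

v0:44,v1:53,v2:inf,v3:54,v4:0,v5:19,v6:34,v7:29

step 1: dist = v0:inf,v1:inf,v2:inf,v3:inf,v4:0,v5:19,v6:inf,v7:inf
step 2: dist = v0:inf,v1:inf,v2:inf,v3:inf,v4:0,v5:19,v6:inf,v7:29
step 3: dist = v0:44,v1:inf,v2:inf,v3:inf,v4:0,v5:19,v6:34,v7:29
step 4: dist = v0:44,v1:53,v2:inf,v3:54,v4:0,v5:19,v6:34,v7:29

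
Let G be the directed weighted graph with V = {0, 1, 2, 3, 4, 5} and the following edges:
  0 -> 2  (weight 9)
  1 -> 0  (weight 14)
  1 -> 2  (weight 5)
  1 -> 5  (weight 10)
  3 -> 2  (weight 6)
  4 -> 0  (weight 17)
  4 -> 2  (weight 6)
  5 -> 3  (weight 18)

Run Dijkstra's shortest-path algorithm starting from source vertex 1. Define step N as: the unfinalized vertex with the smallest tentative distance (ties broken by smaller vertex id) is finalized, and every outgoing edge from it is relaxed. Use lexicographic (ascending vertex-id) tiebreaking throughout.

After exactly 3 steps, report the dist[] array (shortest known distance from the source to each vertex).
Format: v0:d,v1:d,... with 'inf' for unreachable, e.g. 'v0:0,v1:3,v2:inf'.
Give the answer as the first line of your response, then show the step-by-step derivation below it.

v0:14,v1:0,v2:5,v3:28,v4:inf,v5:10

step 1: dist = v0:14,v1:0,v2:5,v3:inf,v4:inf,v5:10
step 2: dist = v0:14,v1:0,v2:5,v3:inf,v4:inf,v5:10
step 3: dist = v0:14,v1:0,v2:5,v3:28,v4:inf,v5:10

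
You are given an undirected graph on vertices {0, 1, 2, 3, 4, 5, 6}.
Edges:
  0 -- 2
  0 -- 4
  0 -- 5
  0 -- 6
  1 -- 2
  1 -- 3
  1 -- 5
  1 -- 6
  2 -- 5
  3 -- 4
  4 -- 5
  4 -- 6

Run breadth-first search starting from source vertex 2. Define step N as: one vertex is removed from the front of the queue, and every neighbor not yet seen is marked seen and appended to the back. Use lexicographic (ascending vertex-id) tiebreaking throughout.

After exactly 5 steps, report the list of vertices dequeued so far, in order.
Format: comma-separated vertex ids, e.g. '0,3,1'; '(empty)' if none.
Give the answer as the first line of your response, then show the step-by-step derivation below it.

2,0,1,5,4

step 1: dequeue 2; queue=[0,1,5]; order=2
step 2: dequeue 0; queue=[1,5,4,6]; order=2,0
step 3: dequeue 1; queue=[5,4,6,3]; order=2,0,1
step 4: dequeue 5; queue=[4,6,3]; order=2,0,1,5
step 5: dequeue 4; queue=[6,3]; order=2,0,1,5,4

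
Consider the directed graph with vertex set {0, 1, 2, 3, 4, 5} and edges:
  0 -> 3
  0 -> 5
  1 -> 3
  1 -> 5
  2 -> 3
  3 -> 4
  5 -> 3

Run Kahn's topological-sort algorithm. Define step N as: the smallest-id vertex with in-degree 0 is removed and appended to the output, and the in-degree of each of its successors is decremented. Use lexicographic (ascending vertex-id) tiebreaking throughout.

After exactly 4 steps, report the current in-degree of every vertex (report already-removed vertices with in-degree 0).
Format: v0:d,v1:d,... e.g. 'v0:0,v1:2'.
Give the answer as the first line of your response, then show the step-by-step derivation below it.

v0:0,v1:0,v2:0,v3:0,v4:1,v5:0

step 1: output 0; order=[0]; indeg=(0,0,0,3,1,1)
step 2: output 1; order=[0,1]; indeg=(0,0,0,2,1,0)
step 3: output 2; order=[0,1,2]; indeg=(0,0,0,1,1,0)
step 4: output 5; order=[0,1,2,5]; indeg=(0,0,0,0,1,0)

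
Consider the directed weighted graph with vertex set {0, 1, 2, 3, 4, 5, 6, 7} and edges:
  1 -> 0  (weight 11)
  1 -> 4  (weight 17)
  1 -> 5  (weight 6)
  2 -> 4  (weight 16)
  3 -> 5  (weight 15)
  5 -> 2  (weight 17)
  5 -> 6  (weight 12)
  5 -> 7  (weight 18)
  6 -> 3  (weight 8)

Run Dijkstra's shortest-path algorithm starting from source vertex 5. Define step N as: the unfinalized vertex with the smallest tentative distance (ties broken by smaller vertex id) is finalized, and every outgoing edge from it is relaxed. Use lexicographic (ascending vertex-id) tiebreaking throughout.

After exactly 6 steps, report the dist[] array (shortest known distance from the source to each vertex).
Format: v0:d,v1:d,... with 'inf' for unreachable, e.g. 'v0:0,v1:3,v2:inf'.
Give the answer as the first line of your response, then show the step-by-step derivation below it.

v0:inf,v1:inf,v2:17,v3:20,v4:33,v5:0,v6:12,v7:18

step 1: dist = v0:inf,v1:inf,v2:17,v3:inf,v4:inf,v5:0,v6:12,v7:18
step 2: dist = v0:inf,v1:inf,v2:17,v3:20,v4:inf,v5:0,v6:12,v7:18
step 3: dist = v0:inf,v1:inf,v2:17,v3:20,v4:33,v5:0,v6:12,v7:18
step 4: dist = v0:inf,v1:inf,v2:17,v3:20,v4:33,v5:0,v6:12,v7:18
step 5: dist = v0:inf,v1:inf,v2:17,v3:20,v4:33,v5:0,v6:12,v7:18
step 6: dist = v0:inf,v1:inf,v2:17,v3:20,v4:33,v5:0,v6:12,v7:18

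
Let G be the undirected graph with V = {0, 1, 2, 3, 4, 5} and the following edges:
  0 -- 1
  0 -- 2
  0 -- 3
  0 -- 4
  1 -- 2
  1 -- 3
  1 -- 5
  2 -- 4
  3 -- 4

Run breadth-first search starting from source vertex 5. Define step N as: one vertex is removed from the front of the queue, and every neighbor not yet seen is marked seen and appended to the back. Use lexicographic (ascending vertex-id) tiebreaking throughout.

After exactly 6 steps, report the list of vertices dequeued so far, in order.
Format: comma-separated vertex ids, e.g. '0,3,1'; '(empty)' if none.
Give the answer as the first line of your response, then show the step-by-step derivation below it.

5,1,0,2,3,4

step 1: dequeue 5; queue=[1]; order=5
step 2: dequeue 1; queue=[0,2,3]; order=5,1
step 3: dequeue 0; queue=[2,3,4]; order=5,1,0
step 4: dequeue 2; queue=[3,4]; order=5,1,0,2
step 5: dequeue 3; queue=[4]; order=5,1,0,2,3
step 6: dequeue 4; queue=[(empty)]; order=5,1,0,2,3,4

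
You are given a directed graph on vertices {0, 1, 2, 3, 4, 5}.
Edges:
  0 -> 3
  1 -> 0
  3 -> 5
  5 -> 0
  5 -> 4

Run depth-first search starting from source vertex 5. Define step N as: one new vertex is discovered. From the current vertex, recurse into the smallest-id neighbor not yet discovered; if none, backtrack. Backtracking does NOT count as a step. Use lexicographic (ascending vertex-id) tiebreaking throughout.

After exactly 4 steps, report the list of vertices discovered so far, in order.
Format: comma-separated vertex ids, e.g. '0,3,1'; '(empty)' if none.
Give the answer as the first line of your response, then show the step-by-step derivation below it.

5,0,3,4

step 1: discover 5; path=5; order=5
step 2: discover 0; path=5>0; order=5,0
step 3: discover 3; path=5>0>3; order=5,0,3
step 4: discover 4; path=5>4; order=5,0,3,4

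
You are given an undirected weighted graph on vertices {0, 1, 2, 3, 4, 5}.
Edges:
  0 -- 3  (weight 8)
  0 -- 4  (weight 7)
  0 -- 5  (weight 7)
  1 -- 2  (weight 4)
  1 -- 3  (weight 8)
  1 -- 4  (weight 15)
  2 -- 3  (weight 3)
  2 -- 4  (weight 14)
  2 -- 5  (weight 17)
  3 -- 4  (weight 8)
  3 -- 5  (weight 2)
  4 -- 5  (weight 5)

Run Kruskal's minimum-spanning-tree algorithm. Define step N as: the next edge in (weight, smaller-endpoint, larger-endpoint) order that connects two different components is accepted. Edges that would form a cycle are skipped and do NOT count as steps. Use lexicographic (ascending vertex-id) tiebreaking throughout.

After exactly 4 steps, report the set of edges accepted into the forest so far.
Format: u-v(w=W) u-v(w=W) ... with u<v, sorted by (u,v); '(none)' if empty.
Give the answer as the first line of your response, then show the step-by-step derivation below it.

1-2(w=4) 2-3(w=3) 3-5(w=2) 4-5(w=5)

step 1: add edge 3-5 (w=2); MST = {3-5(w=2)}
step 2: add edge 2-3 (w=3); MST = {2-3(w=3) 3-5(w=2)}
step 3: add edge 1-2 (w=4); MST = {1-2(w=4) 2-3(w=3) 3-5(w=2)}
step 4: add edge 4-5 (w=5); MST = {1-2(w=4) 2-3(w=3) 3-5(w=2) 4-5(w=5)}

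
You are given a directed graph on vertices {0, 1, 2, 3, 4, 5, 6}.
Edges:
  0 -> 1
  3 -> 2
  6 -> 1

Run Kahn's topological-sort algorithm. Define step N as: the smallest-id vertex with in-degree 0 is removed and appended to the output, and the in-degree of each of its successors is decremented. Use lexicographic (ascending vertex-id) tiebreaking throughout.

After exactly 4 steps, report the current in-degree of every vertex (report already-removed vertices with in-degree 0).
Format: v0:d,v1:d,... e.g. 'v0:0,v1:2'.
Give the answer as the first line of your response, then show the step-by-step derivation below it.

v0:0,v1:1,v2:0,v3:0,v4:0,v5:0,v6:0

step 1: output 0; order=[0]; indeg=(0,1,1,0,0,0,0)
step 2: output 3; order=[0,3]; indeg=(0,1,0,0,0,0,0)
step 3: output 2; order=[0,3,2]; indeg=(0,1,0,0,0,0,0)
step 4: output 4; order=[0,3,2,4]; indeg=(0,1,0,0,0,0,0)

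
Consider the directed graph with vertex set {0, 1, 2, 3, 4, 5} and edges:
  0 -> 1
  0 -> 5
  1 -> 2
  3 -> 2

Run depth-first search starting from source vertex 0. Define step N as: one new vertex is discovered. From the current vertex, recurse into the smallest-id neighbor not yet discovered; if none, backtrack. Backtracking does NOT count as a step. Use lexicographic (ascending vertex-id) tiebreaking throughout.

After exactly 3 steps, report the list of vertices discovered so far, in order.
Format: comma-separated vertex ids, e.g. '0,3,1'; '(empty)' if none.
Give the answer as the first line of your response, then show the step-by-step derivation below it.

0,1,2

step 1: discover 0; path=0; order=0
step 2: discover 1; path=0>1; order=0,1
step 3: discover 2; path=0>1>2; order=0,1,2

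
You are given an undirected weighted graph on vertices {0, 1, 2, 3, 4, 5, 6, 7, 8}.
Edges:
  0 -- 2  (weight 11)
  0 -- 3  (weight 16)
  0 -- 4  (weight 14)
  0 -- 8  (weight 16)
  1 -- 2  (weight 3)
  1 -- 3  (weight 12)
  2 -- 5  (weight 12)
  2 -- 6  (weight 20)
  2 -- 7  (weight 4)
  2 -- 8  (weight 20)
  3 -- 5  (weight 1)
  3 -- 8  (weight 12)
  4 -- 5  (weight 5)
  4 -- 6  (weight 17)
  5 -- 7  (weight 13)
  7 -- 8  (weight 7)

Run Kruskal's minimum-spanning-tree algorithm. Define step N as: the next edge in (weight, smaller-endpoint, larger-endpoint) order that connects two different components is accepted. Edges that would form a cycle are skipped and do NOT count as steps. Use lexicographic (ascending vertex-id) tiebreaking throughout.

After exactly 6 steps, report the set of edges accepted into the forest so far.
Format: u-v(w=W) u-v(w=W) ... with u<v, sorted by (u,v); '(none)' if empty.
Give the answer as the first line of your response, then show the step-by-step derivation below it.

0-2(w=11) 1-2(w=3) 2-7(w=4) 3-5(w=1) 4-5(w=5) 7-8(w=7)

step 1: add edge 3-5 (w=1); MST = {3-5(w=1)}
step 2: add edge 1-2 (w=3); MST = {1-2(w=3) 3-5(w=1)}
step 3: add edge 2-7 (w=4); MST = {1-2(w=3) 2-7(w=4) 3-5(w=1)}
step 4: add edge 4-5 (w=5); MST = {1-2(w=3) 2-7(w=4) 3-5(w=1) 4-5(w=5)}
step 5: add edge 7-8 (w=7); MST = {1-2(w=3) 2-7(w=4) 3-5(w=1) 4-5(w=5) 7-8(w=7)}
step 6: add edge 0-2 (w=11); MST = {0-2(w=11) 1-2(w=3) 2-7(w=4) 3-5(w=1) 4-5(w=5) 7-8(w=7)}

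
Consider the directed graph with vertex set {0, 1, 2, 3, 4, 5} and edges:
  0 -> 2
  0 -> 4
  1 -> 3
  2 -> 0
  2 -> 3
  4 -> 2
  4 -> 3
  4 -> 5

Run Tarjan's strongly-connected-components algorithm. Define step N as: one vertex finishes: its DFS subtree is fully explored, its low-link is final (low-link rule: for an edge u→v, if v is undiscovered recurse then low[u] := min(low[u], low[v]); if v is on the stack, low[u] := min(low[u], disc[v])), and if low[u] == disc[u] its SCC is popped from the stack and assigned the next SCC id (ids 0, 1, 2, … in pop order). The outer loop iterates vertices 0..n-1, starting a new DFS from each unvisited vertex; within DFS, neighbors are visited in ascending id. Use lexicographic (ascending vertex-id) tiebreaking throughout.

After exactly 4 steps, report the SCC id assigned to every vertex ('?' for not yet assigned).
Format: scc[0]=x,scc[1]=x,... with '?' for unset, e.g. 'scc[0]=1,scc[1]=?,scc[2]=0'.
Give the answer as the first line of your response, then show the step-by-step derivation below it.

scc[0]=?,scc[1]=?,scc[2]=?,scc[3]=0,scc[4]=?,scc[5]=1

step 1: low=(low[0]=0,low[1]=?,low[2]=0,low[3]=2,low[4]=?,low[5]=?); scc=(scc[0]=?,scc[1]=?,scc[2]=?,scc[3]=0,scc[4]=?,scc[5]=?)
step 2: low=(low[0]=0,low[1]=?,low[2]=0,low[3]=2,low[4]=?,low[5]=?); scc=(scc[0]=?,scc[1]=?,scc[2]=?,scc[3]=0,scc[4]=?,scc[5]=?)
step 3: low=(low[0]=0,low[1]=?,low[2]=0,low[3]=2,low[4]=1,low[5]=4); scc=(scc[0]=?,scc[1]=?,scc[2]=?,scc[3]=0,scc[4]=?,scc[5]=1)
step 4: low=(low[0]=0,low[1]=?,low[2]=0,low[3]=2,low[4]=1,low[5]=4); scc=(scc[0]=?,scc[1]=?,scc[2]=?,scc[3]=0,scc[4]=?,scc[5]=1)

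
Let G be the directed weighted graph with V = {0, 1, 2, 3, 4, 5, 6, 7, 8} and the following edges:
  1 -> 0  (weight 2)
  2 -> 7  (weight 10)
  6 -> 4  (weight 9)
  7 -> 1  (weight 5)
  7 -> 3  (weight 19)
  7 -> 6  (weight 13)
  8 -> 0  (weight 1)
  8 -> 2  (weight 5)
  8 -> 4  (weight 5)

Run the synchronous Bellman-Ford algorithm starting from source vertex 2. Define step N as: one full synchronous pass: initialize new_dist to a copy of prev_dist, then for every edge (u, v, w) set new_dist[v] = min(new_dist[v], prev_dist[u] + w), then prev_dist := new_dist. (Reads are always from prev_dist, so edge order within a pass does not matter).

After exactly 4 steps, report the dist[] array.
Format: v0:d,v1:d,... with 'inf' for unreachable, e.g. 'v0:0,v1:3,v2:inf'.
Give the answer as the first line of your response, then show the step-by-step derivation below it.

v0:17,v1:15,v2:0,v3:29,v4:32,v5:inf,v6:23,v7:10,v8:inf

step 1: dist = v0:inf,v1:inf,v2:0,v3:inf,v4:inf,v5:inf,v6:inf,v7:10,v8:inf
step 2: dist = v0:inf,v1:15,v2:0,v3:29,v4:inf,v5:inf,v6:23,v7:10,v8:inf
step 3: dist = v0:17,v1:15,v2:0,v3:29,v4:32,v5:inf,v6:23,v7:10,v8:inf
step 4: dist = v0:17,v1:15,v2:0,v3:29,v4:32,v5:inf,v6:23,v7:10,v8:inf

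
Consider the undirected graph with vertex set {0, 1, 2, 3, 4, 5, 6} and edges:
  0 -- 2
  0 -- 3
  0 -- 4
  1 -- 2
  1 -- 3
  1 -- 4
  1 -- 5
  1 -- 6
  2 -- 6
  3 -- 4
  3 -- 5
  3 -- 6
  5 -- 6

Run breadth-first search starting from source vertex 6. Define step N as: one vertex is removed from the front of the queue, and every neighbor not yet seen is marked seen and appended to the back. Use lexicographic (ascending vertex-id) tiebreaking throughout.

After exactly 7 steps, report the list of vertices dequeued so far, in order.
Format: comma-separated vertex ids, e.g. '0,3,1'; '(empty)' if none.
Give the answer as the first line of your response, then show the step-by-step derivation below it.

6,1,2,3,5,4,0

step 1: dequeue 6; queue=[1,2,3,5]; order=6
step 2: dequeue 1; queue=[2,3,5,4]; order=6,1
step 3: dequeue 2; queue=[3,5,4,0]; order=6,1,2
step 4: dequeue 3; queue=[5,4,0]; order=6,1,2,3
step 5: dequeue 5; queue=[4,0]; order=6,1,2,3,5
step 6: dequeue 4; queue=[0]; order=6,1,2,3,5,4
step 7: dequeue 0; queue=[(empty)]; order=6,1,2,3,5,4,0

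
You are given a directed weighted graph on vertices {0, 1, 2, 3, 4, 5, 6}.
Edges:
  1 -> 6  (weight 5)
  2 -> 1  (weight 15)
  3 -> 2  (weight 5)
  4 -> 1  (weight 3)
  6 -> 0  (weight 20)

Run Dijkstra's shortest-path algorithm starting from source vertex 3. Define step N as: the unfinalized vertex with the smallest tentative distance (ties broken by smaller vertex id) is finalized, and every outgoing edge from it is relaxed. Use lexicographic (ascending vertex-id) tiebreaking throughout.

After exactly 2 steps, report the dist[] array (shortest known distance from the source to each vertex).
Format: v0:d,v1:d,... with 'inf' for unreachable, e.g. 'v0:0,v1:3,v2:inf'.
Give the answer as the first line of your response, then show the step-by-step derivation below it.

v0:inf,v1:20,v2:5,v3:0,v4:inf,v5:inf,v6:inf

step 1: dist = v0:inf,v1:inf,v2:5,v3:0,v4:inf,v5:inf,v6:inf
step 2: dist = v0:inf,v1:20,v2:5,v3:0,v4:inf,v5:inf,v6:inf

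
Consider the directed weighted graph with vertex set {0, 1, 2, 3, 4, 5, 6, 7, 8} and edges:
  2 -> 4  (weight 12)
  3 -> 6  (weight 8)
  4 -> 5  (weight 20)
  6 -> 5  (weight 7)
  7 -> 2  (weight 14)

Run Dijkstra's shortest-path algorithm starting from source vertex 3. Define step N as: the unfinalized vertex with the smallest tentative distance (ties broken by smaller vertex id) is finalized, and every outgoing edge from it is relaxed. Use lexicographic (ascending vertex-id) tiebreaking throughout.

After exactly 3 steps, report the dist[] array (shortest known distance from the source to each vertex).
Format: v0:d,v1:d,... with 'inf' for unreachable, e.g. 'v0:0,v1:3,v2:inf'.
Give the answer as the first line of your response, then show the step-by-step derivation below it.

v0:inf,v1:inf,v2:inf,v3:0,v4:inf,v5:15,v6:8,v7:inf,v8:inf

step 1: dist = v0:inf,v1:inf,v2:inf,v3:0,v4:inf,v5:inf,v6:8,v7:inf,v8:inf
step 2: dist = v0:inf,v1:inf,v2:inf,v3:0,v4:inf,v5:15,v6:8,v7:inf,v8:inf
step 3: dist = v0:inf,v1:inf,v2:inf,v3:0,v4:inf,v5:15,v6:8,v7:inf,v8:inf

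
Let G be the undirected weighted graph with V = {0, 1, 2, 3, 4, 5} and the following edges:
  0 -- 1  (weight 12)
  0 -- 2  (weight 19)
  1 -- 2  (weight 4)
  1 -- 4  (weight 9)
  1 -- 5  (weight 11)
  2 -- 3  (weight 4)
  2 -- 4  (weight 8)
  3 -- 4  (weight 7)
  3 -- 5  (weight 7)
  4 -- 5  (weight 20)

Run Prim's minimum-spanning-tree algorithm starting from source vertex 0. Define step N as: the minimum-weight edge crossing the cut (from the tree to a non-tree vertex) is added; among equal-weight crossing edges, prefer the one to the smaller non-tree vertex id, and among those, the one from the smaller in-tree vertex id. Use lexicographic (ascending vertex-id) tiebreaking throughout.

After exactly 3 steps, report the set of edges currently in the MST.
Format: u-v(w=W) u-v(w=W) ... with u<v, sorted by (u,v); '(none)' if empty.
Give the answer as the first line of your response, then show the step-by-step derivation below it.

0-1(w=12) 1-2(w=4) 2-3(w=4)

step 1: add edge 0-1 (w=12); MST = {0-1(w=12)}
step 2: add edge 1-2 (w=4); MST = {0-1(w=12) 1-2(w=4)}
step 3: add edge 2-3 (w=4); MST = {0-1(w=12) 1-2(w=4) 2-3(w=4)}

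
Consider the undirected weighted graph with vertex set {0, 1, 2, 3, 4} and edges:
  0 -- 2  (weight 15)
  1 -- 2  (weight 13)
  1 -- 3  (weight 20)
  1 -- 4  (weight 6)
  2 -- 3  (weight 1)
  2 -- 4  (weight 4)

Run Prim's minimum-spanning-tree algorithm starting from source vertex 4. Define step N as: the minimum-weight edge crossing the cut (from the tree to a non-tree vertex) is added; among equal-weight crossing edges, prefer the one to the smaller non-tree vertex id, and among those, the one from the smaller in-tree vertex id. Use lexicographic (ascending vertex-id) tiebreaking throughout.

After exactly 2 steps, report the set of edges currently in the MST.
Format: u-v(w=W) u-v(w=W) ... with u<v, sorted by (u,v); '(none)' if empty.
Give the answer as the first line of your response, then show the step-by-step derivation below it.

2-3(w=1) 2-4(w=4)

step 1: add edge 2-4 (w=4); MST = {2-4(w=4)}
step 2: add edge 2-3 (w=1); MST = {2-3(w=1) 2-4(w=4)}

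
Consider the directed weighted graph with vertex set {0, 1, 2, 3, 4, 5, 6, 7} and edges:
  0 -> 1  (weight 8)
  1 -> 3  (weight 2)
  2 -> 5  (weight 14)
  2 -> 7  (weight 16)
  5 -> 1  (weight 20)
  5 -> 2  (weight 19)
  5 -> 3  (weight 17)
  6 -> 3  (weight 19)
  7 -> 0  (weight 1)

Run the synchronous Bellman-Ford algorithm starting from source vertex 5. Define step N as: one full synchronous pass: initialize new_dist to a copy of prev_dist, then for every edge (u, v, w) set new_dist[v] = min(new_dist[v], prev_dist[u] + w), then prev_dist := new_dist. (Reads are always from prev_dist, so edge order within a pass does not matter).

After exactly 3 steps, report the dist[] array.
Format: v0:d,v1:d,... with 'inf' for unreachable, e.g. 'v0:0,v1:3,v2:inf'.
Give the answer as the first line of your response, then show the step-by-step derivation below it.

v0:36,v1:20,v2:19,v3:17,v4:inf,v5:0,v6:inf,v7:35

step 1: dist = v0:inf,v1:20,v2:19,v3:17,v4:inf,v5:0,v6:inf,v7:inf
step 2: dist = v0:inf,v1:20,v2:19,v3:17,v4:inf,v5:0,v6:inf,v7:35
step 3: dist = v0:36,v1:20,v2:19,v3:17,v4:inf,v5:0,v6:inf,v7:35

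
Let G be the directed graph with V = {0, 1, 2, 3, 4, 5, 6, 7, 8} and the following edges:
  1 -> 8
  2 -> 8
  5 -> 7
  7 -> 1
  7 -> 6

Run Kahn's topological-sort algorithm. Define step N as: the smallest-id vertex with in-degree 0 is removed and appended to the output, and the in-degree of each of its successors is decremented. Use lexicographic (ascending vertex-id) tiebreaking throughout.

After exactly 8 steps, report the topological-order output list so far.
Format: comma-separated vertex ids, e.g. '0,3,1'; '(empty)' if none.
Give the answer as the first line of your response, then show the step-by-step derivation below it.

0,2,3,4,5,7,1,6

step 1: output 0; order=[0]; indeg=(0,1,0,0,0,0,1,1,2)
step 2: output 2; order=[0,2]; indeg=(0,1,0,0,0,0,1,1,1)
step 3: output 3; order=[0,2,3]; indeg=(0,1,0,0,0,0,1,1,1)
step 4: output 4; order=[0,2,3,4]; indeg=(0,1,0,0,0,0,1,1,1)
step 5: output 5; order=[0,2,3,4,5]; indeg=(0,1,0,0,0,0,1,0,1)
step 6: output 7; order=[0,2,3,4,5,7]; indeg=(0,0,0,0,0,0,0,0,1)
step 7: output 1; order=[0,2,3,4,5,7,1]; indeg=(0,0,0,0,0,0,0,0,0)
step 8: output 6; order=[0,2,3,4,5,7,1,6]; indeg=(0,0,0,0,0,0,0,0,0)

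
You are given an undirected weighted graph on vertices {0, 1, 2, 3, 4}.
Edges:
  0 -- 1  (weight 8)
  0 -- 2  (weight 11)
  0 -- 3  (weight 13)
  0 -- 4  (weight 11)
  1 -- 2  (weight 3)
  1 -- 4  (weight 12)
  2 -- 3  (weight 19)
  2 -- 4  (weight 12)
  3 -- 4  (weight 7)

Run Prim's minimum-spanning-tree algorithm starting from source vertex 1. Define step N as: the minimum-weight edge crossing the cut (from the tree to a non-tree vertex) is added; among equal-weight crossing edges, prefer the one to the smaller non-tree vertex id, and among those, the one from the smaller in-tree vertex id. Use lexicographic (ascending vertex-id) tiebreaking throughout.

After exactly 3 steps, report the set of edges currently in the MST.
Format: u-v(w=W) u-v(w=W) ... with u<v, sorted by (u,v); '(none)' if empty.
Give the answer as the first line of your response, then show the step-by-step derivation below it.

0-1(w=8) 0-4(w=11) 1-2(w=3)

step 1: add edge 1-2 (w=3); MST = {1-2(w=3)}
step 2: add edge 0-1 (w=8); MST = {0-1(w=8) 1-2(w=3)}
step 3: add edge 0-4 (w=11); MST = {0-1(w=8) 0-4(w=11) 1-2(w=3)}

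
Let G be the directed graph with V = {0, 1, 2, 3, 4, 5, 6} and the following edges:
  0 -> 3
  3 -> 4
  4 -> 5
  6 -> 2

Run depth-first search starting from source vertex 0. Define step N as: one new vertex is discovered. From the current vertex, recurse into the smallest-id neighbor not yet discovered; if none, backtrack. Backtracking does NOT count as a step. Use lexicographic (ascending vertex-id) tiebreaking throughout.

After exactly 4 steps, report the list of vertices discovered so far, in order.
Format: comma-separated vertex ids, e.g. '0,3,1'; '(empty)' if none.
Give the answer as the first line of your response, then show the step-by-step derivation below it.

0,3,4,5

step 1: discover 0; path=0; order=0
step 2: discover 3; path=0>3; order=0,3
step 3: discover 4; path=0>3>4; order=0,3,4
step 4: discover 5; path=0>3>4>5; order=0,3,4,5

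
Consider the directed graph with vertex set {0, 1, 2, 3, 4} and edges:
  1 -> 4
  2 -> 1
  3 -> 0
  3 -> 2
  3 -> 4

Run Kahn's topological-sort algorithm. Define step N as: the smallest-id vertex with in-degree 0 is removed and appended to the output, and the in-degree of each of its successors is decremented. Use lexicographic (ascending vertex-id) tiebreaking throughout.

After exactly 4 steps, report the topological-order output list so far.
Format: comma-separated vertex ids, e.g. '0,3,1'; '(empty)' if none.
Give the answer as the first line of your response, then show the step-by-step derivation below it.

3,0,2,1

step 1: output 3; order=[3]; indeg=(0,1,0,0,1)
step 2: output 0; order=[3,0]; indeg=(0,1,0,0,1)
step 3: output 2; order=[3,0,2]; indeg=(0,0,0,0,1)
step 4: output 1; order=[3,0,2,1]; indeg=(0,0,0,0,0)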